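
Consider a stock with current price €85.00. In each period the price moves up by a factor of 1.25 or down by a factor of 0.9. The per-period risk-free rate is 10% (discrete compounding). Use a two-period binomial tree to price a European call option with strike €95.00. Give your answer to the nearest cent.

€10.46

Risk-neutral probability p = (1 + 0.1 − 0.9)/(1.25 − 0.9) = 0.2000/0.3500 = 0.5714
Terminal stock prices: S_uu = 132.8, S_ud = 95.62, S_dd = 68.85
Terminal payoffs (S − K): max(37.81, 0) = 37.81, max(0.625, 0) = 0.625, max(-26.15, 0) = 0
Node u (S = 106.2): V_u = 1/1.1·[0.5714·37.8125 + 0.4286·0.6250] = 19.8864
Node d (S = 76.5): V_d = 1/1.1·[0.5714·0.6250 + 0.4286·0.0000] = 0.3247
Node 0 (S = 85): V_0 = 1/1.1·[0.5714·19.8864 + 0.4286·0.3247] = 10.4571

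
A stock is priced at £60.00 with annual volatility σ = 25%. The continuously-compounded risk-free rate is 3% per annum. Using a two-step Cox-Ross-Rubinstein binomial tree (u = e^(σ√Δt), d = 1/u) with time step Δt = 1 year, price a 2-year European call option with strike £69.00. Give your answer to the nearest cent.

£6.99

CRR parameters: u = e^(σ√Δt) = e^(0.25·√1) = 1.2840, d = 1/u = 0.7788
Per-period rate: rΔt = 0.03·1 = 0.03, so R = e^0.03 = 1.0305
Risk-neutral probability p = (e^0.03 − 0.7788)/(1.2840 − 0.7788) = 0.2517/0.5052 = 0.4981
Terminal stock prices: S_uu = 98.92, S_ud = 60, S_dd = 36.39
Terminal payoffs (S − K): max(29.92, 0) = 29.92, max(-9, 0) = 0, max(-32.61, 0) = 0
Node u (S = 77.04): V_u = e^(−0.03)·[0.4981·29.9233 + 0.5019·0.0000] = 14.4644
Node d (S = 46.73): V_d = e^(−0.03)·[0.4981·0.0000 + 0.5019·0.0000] = 0.0000
Node 0 (S = 60): V_0 = e^(−0.03)·[0.4981·14.4644 + 0.5019·0.0000] = 6.9918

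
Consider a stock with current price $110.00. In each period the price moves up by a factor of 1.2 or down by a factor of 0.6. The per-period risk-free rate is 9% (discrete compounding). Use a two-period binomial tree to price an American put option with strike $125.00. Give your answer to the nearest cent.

Risk-neutral probability p = (1 + 0.09 − 0.6)/(1.2 − 0.6) = 0.4900/0.6000 = 0.8167
Terminal stock prices: S_uu = 158.4, S_ud = 79.2, S_dd = 39.6
Terminal payoffs (K − S): max(-33.4, 0) = 0, max(45.8, 0) = 45.8, max(85.4, 0) = 85.4
Node u (S = 132): continuation = 1/1.09·[0.8167·0.0000 + 0.1833·45.8000] = 7.7034; exercise value = 0.0000 ≤ continuation, so V_u = 7.7034
Node d (S = 66): continuation = 1/1.09·[0.8167·45.8000 + 0.1833·85.4000] = 48.6789; exercise value = 59.0000 > continuation, so V_d = 59.0000 (exercise)
Node 0 (S = 110): continuation = 1/1.09·[0.8167·7.7034 + 0.1833·59.0000] = 15.6952; exercise value = 15.0000 ≤ continuation, so V_0 = 15.6952

$15.70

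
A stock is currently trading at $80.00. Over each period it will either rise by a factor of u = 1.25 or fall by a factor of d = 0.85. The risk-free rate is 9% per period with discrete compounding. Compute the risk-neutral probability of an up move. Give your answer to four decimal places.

p = 0.6000

Risk-neutral probability p = (1 + 0.09 − 0.85)/(1.25 − 0.85) = 0.2400/0.4000 = 0.6000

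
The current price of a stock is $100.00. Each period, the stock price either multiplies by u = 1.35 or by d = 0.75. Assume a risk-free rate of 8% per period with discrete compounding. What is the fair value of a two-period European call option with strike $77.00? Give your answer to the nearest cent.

Risk-neutral probability p = (1 + 0.08 − 0.75)/(1.35 − 0.75) = 0.3300/0.6000 = 0.5500
Terminal stock prices: S_uu = 182.3, S_ud = 101.2, S_dd = 56.25
Terminal payoffs (S − K): max(105.3, 0) = 105.3, max(24.25, 0) = 24.25, max(-20.75, 0) = 0
Node u (S = 135): V_u = 1/1.08·[0.5500·105.2500 + 0.4500·24.2500] = 63.7037
Node d (S = 75): V_d = 1/1.08·[0.5500·24.2500 + 0.4500·0.0000] = 12.3495
Node 0 (S = 100): V_0 = 1/1.08·[0.5500·63.7037 + 0.4500·12.3495] = 37.5873

$37.59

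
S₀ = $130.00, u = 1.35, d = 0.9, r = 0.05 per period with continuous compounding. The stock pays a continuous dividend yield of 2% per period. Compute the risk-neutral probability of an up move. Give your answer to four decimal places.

Per-period risk-free factor R = e^0.05 = 1.0513; dividend-adjusted growth = e^(0.05−0.02) = 1.0305.
Risk-neutral probability p = (1.0305 − 0.9)/(1.35 − 0.9) = 0.1305/0.4500 = 0.2899

p = 0.2899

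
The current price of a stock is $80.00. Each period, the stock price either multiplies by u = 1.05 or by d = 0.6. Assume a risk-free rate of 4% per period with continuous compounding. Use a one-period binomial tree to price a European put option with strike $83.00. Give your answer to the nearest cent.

Risk-neutral probability p = (e^0.04 − 0.6)/(1.05 − 0.6) = 0.4408/0.4500 = 0.9796
Terminal stock prices: S_u = 84, S_d = 48
Terminal payoffs (K − S): max(-1, 0) = 0, max(35, 0) = 35
Node 0 (S = 80): V_0 = e^(−0.04)·[0.9796·0.0000 + 0.0204·35.0000] = 0.6867

$0.69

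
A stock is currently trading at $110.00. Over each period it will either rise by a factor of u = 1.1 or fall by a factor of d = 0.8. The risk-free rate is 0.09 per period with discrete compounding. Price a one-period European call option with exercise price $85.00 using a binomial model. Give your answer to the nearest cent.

$32.02

Risk-neutral probability p = (1 + 0.09 − 0.8)/(1.1 − 0.8) = 0.2900/0.3000 = 0.9667
Terminal stock prices: S_u = 121, S_d = 88
Terminal payoffs (S − K): max(36, 0) = 36, max(3, 0) = 3
Node 0 (S = 110): V_0 = 1/1.09·[0.9667·36.0000 + 0.0333·3.0000] = 32.0183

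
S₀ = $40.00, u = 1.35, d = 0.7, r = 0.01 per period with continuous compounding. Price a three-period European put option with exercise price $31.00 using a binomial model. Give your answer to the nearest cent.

Risk-neutral probability p = (e^0.01 − 0.7)/(1.35 − 0.7) = 0.3101/0.6500 = 0.4770
Terminal stock prices: S_uuu = 98.42, S_uud = 51.03, S_udd = 26.46, S_ddd = 13.72
Terminal payoffs (K − S): max(-67.42, 0) = 0, max(-20.03, 0) = 0, max(4.54, 0) = 4.54, max(17.28, 0) = 17.28
Node uu (S = 72.9): V_uu = e^(−0.01)·[0.4770·0.0000 + 0.5230·0.0000] = 0.0000
Node ud (S = 37.8): V_ud = e^(−0.01)·[0.4770·0.0000 + 0.5230·4.5400] = 2.3508
Node dd (S = 19.6): V_dd = e^(−0.01)·[0.4770·4.5400 + 0.5230·17.2800] = 11.0915
Node u (S = 54): V_u = e^(−0.01)·[0.4770·0.0000 + 0.5230·2.3508] = 1.2172
Node d (S = 28): V_d = e^(−0.01)·[0.4770·2.3508 + 0.5230·11.0915] = 6.8533
Node 0 (S = 40): V_0 = e^(−0.01)·[0.4770·1.2172 + 0.5230·6.8533] = 4.1235

$4.12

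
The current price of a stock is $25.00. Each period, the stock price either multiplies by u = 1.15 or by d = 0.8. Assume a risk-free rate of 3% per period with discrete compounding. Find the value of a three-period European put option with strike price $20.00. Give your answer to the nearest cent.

$0.60

Risk-neutral probability p = (1 + 0.03 − 0.8)/(1.15 − 0.8) = 0.2300/0.3500 = 0.6571
Terminal stock prices: S_uuu = 38.02, S_uud = 26.45, S_udd = 18.4, S_ddd = 12.8
Terminal payoffs (K − S): max(-18.02, 0) = 0, max(-6.45, 0) = 0, max(1.6, 0) = 1.6, max(7.2, 0) = 7.2
Node uu (S = 33.06): V_uu = 1/1.03·[0.6571·0.0000 + 0.3429·0.0000] = 0.0000
Node ud (S = 23): V_ud = 1/1.03·[0.6571·0.0000 + 0.3429·1.6000] = 0.5326
Node dd (S = 16): V_dd = 1/1.03·[0.6571·1.6000 + 0.3429·7.2000] = 3.4175
Node u (S = 28.75): V_u = 1/1.03·[0.6571·0.0000 + 0.3429·0.5326] = 0.1773
Node d (S = 20): V_d = 1/1.03·[0.6571·0.5326 + 0.3429·3.4175] = 1.4774
Node 0 (S = 25): V_0 = 1/1.03·[0.6571·0.1773 + 0.3429·1.4774] = 0.6049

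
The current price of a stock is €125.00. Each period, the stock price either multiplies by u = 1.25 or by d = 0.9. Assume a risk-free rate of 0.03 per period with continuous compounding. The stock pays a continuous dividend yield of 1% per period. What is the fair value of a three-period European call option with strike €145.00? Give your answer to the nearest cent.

€10.21

Per-period risk-free factor R = e^0.03 = 1.0305; dividend-adjusted growth = e^(0.03−0.01) = 1.0202.
Risk-neutral probability p = (1.0202 − 0.9)/(1.25 − 0.9) = 0.1202/0.3500 = 0.3434
Terminal stock prices: S_uuu = 244.1, S_uud = 175.8, S_udd = 126.6, S_ddd = 91.13
Terminal payoffs (S − K): max(99.14, 0) = 99.14, max(30.78, 0) = 30.78, max(-18.44, 0) = 0, max(-53.87, 0) = 0
Node uu (S = 195.3): V_uu = e^(−0.03)·[0.3434·99.1406 + 0.6566·30.7812] = 52.6545
Node ud (S = 140.6): V_ud = e^(−0.03)·[0.3434·30.7812 + 0.6566·0.0000] = 10.2589
Node dd (S = 101.2): V_dd = e^(−0.03)·[0.3434·0.0000 + 0.6566·0.0000] = 0.0000
Node u (S = 156.2): V_u = e^(−0.03)·[0.3434·52.6545 + 0.6566·10.2589] = 24.0854
Node d (S = 112.5): V_d = e^(−0.03)·[0.3434·10.2589 + 0.6566·0.0000] = 3.4191
Node 0 (S = 125): V_0 = e^(−0.03)·[0.3434·24.0854 + 0.6566·3.4191] = 10.2058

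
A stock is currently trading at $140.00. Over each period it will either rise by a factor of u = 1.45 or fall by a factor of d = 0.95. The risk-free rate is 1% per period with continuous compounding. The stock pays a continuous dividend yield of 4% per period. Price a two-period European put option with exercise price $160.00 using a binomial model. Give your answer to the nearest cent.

$30.34

Per-period risk-free factor R = e^0.01 = 1.0101; dividend-adjusted growth = e^(0.01−0.04) = 0.9704.
Risk-neutral probability p = (0.9704 − 0.95)/(1.45 − 0.95) = 0.0204/0.5000 = 0.0409
Terminal stock prices: S_uu = 294.4, S_ud = 192.8, S_dd = 126.3
Terminal payoffs (K − S): max(-134.4, 0) = 0, max(-32.85, 0) = 0, max(33.65, 0) = 33.65
Node u (S = 203): V_u = e^(−0.01)·[0.0409·0.0000 + 0.9591·0.0000] = 0.0000
Node d (S = 133): V_d = e^(−0.01)·[0.0409·0.0000 + 0.9591·33.6500] = 31.9529
Node 0 (S = 140): V_0 = e^(−0.01)·[0.0409·0.0000 + 0.9591·31.9529] = 30.3414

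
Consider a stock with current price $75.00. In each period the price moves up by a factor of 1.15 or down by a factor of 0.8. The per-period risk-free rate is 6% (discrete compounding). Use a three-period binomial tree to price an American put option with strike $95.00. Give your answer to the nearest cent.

Risk-neutral probability p = (1 + 0.06 − 0.8)/(1.15 − 0.8) = 0.2600/0.3500 = 0.7429
Terminal stock prices: S_uuu = 114.1, S_uud = 79.35, S_udd = 55.2, S_ddd = 38.4
Terminal payoffs (K − S): max(-19.07, 0) = 0, max(15.65, 0) = 15.65, max(39.8, 0) = 39.8, max(56.6, 0) = 56.6
Node uu (S = 99.19): continuation = 1/1.06·[0.7429·0.0000 + 0.2571·15.6500] = 3.7965; exercise value = 0.0000 ≤ continuation, so V_uu = 3.7965
Node ud (S = 69): continuation = 1/1.06·[0.7429·15.6500 + 0.2571·39.8000] = 20.6226; exercise value = 26.0000 > continuation, so V_ud = 26.0000 (exercise)
Node dd (S = 48): continuation = 1/1.06·[0.7429·39.8000 + 0.2571·56.6000] = 41.6226; exercise value = 47.0000 > continuation, so V_dd = 47.0000 (exercise)
Node u (S = 86.25): continuation = 1/1.06·[0.7429·3.7965 + 0.2571·26.0000] = 8.9679; exercise value = 8.7500 ≤ continuation, so V_u = 8.9679
Node d (S = 60): continuation = 1/1.06·[0.7429·26.0000 + 0.2571·47.0000] = 29.6226; exercise value = 35.0000 > continuation, so V_d = 35.0000 (exercise)
Node 0 (S = 75): continuation = 1/1.06·[0.7429·8.9679 + 0.2571·35.0000] = 14.7753; exercise value = 20.0000 > continuation, so V_0 = 20.0000 (exercise)

$20.00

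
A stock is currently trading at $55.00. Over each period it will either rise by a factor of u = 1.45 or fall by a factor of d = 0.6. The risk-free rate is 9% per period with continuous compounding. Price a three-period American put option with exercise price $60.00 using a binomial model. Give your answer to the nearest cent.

Risk-neutral probability p = (e^0.09 − 0.6)/(1.45 − 0.6) = 0.4942/0.8500 = 0.5814
Terminal stock prices: S_uuu = 167.7, S_uud = 69.38, S_udd = 28.71, S_ddd = 11.88
Terminal payoffs (K − S): max(-107.7, 0) = 0, max(-9.382, 0) = 0, max(31.29, 0) = 31.29, max(48.12, 0) = 48.12
Node uu (S = 115.6): continuation = e^(−0.09)·[0.5814·0.0000 + 0.4186·0.0000] = 0.0000; exercise value = 0.0000 ≤ continuation, so V_uu = 0.0000
Node ud (S = 47.85): continuation = e^(−0.09)·[0.5814·0.0000 + 0.4186·31.2900] = 11.9712; exercise value = 12.1500 > continuation, so V_ud = 12.1500 (exercise)
Node dd (S = 19.8): continuation = e^(−0.09)·[0.5814·31.2900 + 0.4186·48.1200] = 35.0359; exercise value = 40.2000 > continuation, so V_dd = 40.2000 (exercise)
Node u (S = 79.75): continuation = e^(−0.09)·[0.5814·0.0000 + 0.4186·12.1500] = 4.6485; exercise value = 0.0000 ≤ continuation, so V_u = 4.6485
Node d (S = 33): continuation = e^(−0.09)·[0.5814·12.1500 + 0.4186·40.2000] = 21.8359; exercise value = 27.0000 > continuation, so V_d = 27.0000 (exercise)
Node 0 (S = 55): continuation = e^(−0.09)·[0.5814·4.6485 + 0.4186·27.0000] = 12.7998; exercise value = 5.0000 ≤ continuation, so V_0 = 12.7998

$12.80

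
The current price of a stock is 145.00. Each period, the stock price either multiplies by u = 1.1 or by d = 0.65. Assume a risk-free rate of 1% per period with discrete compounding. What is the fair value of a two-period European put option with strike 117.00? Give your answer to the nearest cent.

Risk-neutral probability p = (1 + 0.01 − 0.65)/(1.1 − 0.65) = 0.3600/0.4500 = 0.8000
Terminal stock prices: S_uu = 175.5, S_ud = 103.7, S_dd = 61.26
Terminal payoffs (K − S): max(-58.45, 0) = 0, max(13.33, 0) = 13.33, max(55.74, 0) = 55.74
Node u (S = 159.5): V_u = 1/1.01·[0.8000·0.0000 + 0.2000·13.3250] = 2.6386
Node d (S = 94.25): V_d = 1/1.01·[0.8000·13.3250 + 0.2000·55.7375] = 21.5916
Node 0 (S = 145): V_0 = 1/1.01·[0.8000·2.6386 + 0.2000·21.5916] = 6.3656

6.37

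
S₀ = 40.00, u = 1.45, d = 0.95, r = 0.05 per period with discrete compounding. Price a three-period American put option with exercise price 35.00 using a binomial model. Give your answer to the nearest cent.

0.31

Risk-neutral probability p = (1 + 0.05 − 0.95)/(1.45 − 0.95) = 0.1000/0.5000 = 0.2000
Terminal stock prices: S_uuu = 121.9, S_uud = 79.89, S_udd = 52.34, S_ddd = 34.29
Terminal payoffs (K − S): max(-86.94, 0) = 0, max(-44.89, 0) = 0, max(-17.34, 0) = 0, max(0.705, 0) = 0.705
Node uu (S = 84.1): continuation = 1/1.05·[0.2000·0.0000 + 0.8000·0.0000] = 0.0000; exercise value = 0.0000 ≤ continuation, so V_uu = 0.0000
Node ud (S = 55.1): continuation = 1/1.05·[0.2000·0.0000 + 0.8000·0.0000] = 0.0000; exercise value = 0.0000 ≤ continuation, so V_ud = 0.0000
Node dd (S = 36.1): continuation = 1/1.05·[0.2000·0.0000 + 0.8000·0.7050] = 0.5371; exercise value = 0.0000 ≤ continuation, so V_dd = 0.5371
Node u (S = 58): continuation = 1/1.05·[0.2000·0.0000 + 0.8000·0.0000] = 0.0000; exercise value = 0.0000 ≤ continuation, so V_u = 0.0000
Node d (S = 38): continuation = 1/1.05·[0.2000·0.0000 + 0.8000·0.5371] = 0.4093; exercise value = 0.0000 ≤ continuation, so V_d = 0.4093
Node 0 (S = 40): continuation = 1/1.05·[0.2000·0.0000 + 0.8000·0.4093] = 0.3118; exercise value = 0.0000 ≤ continuation, so V_0 = 0.3118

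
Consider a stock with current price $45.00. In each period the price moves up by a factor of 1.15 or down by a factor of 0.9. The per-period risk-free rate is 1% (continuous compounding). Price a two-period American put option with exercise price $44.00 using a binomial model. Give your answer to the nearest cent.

Risk-neutral probability p = (e^0.01 − 0.9)/(1.15 − 0.9) = 0.1101/0.2500 = 0.4402
Terminal stock prices: S_uu = 59.51, S_ud = 46.57, S_dd = 36.45
Terminal payoffs (K − S): max(-15.51, 0) = 0, max(-2.575, 0) = 0, max(7.55, 0) = 7.55
Node u (S = 51.75): continuation = e^(−0.01)·[0.4402·0.0000 + 0.5598·0.0000] = 0.0000; exercise value = 0.0000 ≤ continuation, so V_u = 0.0000
Node d (S = 40.5): continuation = e^(−0.01)·[0.4402·0.0000 + 0.5598·7.5500] = 4.1844; exercise value = 3.5000 ≤ continuation, so V_d = 4.1844
Node 0 (S = 45): continuation = e^(−0.01)·[0.4402·0.0000 + 0.5598·4.1844] = 2.3191; exercise value = 0.0000 ≤ continuation, so V_0 = 2.3191

$2.32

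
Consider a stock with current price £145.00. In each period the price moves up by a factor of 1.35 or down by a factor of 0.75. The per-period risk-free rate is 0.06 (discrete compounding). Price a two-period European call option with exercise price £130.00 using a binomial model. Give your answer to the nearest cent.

Risk-neutral probability p = (1 + 0.06 − 0.75)/(1.35 − 0.75) = 0.3100/0.6000 = 0.5167
Terminal stock prices: S_uu = 264.3, S_ud = 146.8, S_dd = 81.56
Terminal payoffs (S − K): max(134.3, 0) = 134.3, max(16.81, 0) = 16.81, max(-48.44, 0) = 0
Node u (S = 195.8): V_u = 1/1.06·[0.5167·134.2625 + 0.4833·16.8125] = 73.1085
Node d (S = 108.8): V_d = 1/1.06·[0.5167·16.8125 + 0.4833·0.0000] = 8.1948
Node 0 (S = 145): V_0 = 1/1.06·[0.5167·73.1085 + 0.4833·8.1948] = 39.3713

£39.37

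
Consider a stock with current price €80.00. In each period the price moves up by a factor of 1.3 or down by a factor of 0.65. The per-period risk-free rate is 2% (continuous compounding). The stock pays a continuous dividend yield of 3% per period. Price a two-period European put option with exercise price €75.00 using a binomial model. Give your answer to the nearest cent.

€12.55

Per-period risk-free factor R = e^0.02 = 1.0202; dividend-adjusted growth = e^(0.02−0.03) = 0.9900.
Risk-neutral probability p = (0.9900 − 0.65)/(1.3 − 0.65) = 0.3400/0.6500 = 0.5232
Terminal stock prices: S_uu = 135.2, S_ud = 67.6, S_dd = 33.8
Terminal payoffs (K − S): max(-60.2, 0) = 0, max(7.4, 0) = 7.4, max(41.2, 0) = 41.2
Node u (S = 104): V_u = e^(−0.02)·[0.5232·0.0000 + 0.4768·7.4000] = 3.4588
Node d (S = 52): V_d = e^(−0.02)·[0.5232·7.4000 + 0.4768·41.2000] = 23.0517
Node 0 (S = 80): V_0 = e^(−0.02)·[0.5232·3.4588 + 0.4768·23.0517] = 12.5481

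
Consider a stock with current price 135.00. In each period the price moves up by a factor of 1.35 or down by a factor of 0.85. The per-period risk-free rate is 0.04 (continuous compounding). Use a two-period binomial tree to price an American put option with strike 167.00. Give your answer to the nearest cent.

33.68

Risk-neutral probability p = (e^0.04 − 0.85)/(1.35 − 0.85) = 0.1908/0.5000 = 0.3816
Terminal stock prices: S_uu = 246, S_ud = 154.9, S_dd = 97.54
Terminal payoffs (K − S): max(-79.04, 0) = 0, max(12.09, 0) = 12.09, max(69.46, 0) = 69.46
Node u (S = 182.2): continuation = e^(−0.04)·[0.3816·0.0000 + 0.6184·12.0875] = 7.1816; exercise value = 0.0000 ≤ continuation, so V_u = 7.1816
Node d (S = 114.8): continuation = e^(−0.04)·[0.3816·12.0875 + 0.6184·69.4625] = 45.7018; exercise value = 52.2500 > continuation, so V_d = 52.2500 (exercise)
Node 0 (S = 135): continuation = e^(−0.04)·[0.3816·7.1816 + 0.6184·52.2500] = 33.6765; exercise value = 32.0000 ≤ continuation, so V_0 = 33.6765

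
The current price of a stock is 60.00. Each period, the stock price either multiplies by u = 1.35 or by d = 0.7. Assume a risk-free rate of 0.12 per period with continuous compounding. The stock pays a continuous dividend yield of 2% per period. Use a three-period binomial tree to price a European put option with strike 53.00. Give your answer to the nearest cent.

3.67

Per-period risk-free factor R = e^0.12 = 1.1275; dividend-adjusted growth = e^(0.12−0.02) = 1.1052.
Risk-neutral probability p = (1.1052 − 0.7)/(1.35 − 0.7) = 0.4052/0.6500 = 0.6233
Terminal stock prices: S_uuu = 147.6, S_uud = 76.55, S_udd = 39.69, S_ddd = 20.58
Terminal payoffs (K − S): max(-94.62, 0) = 0, max(-23.55, 0) = 0, max(13.31, 0) = 13.31, max(32.42, 0) = 32.42
Node uu (S = 109.4): V_uu = e^(−0.12)·[0.6233·0.0000 + 0.3767·0.0000] = 0.0000
Node ud (S = 56.7): V_ud = e^(−0.12)·[0.6233·0.0000 + 0.3767·13.3100] = 4.4464
Node dd (S = 29.4): V_dd = e^(−0.12)·[0.6233·13.3100 + 0.3767·32.4200] = 18.1889
Node u (S = 81): V_u = e^(−0.12)·[0.6233·0.0000 + 0.3767·4.4464] = 1.4854
Node d (S = 42): V_d = e^(−0.12)·[0.6233·4.4464 + 0.3767·18.1889] = 8.5346
Node 0 (S = 60): V_0 = e^(−0.12)·[0.6233·1.4854 + 0.3767·8.5346] = 3.6723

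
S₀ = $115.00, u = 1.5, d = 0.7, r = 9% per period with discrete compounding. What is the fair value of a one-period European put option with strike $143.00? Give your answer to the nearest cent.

$29.39

Risk-neutral probability p = (1 + 0.09 − 0.7)/(1.5 − 0.7) = 0.3900/0.8000 = 0.4875
Terminal stock prices: S_u = 172.5, S_d = 80.5
Terminal payoffs (K − S): max(-29.5, 0) = 0, max(62.5, 0) = 62.5
Node 0 (S = 115): V_0 = 1/1.09·[0.4875·0.0000 + 0.5125·62.5000] = 29.3865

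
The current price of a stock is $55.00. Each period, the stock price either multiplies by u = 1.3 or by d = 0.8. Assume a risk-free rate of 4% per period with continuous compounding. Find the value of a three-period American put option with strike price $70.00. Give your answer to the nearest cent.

$15.90

Risk-neutral probability p = (e^0.04 − 0.8)/(1.3 − 0.8) = 0.2408/0.5000 = 0.4816
Terminal stock prices: S_uuu = 120.8, S_uud = 74.36, S_udd = 45.76, S_ddd = 28.16
Terminal payoffs (K − S): max(-50.84, 0) = 0, max(-4.36, 0) = 0, max(24.24, 0) = 24.24, max(41.84, 0) = 41.84
Node uu (S = 92.95): continuation = e^(−0.04)·[0.4816·0.0000 + 0.5184·0.0000] = 0.0000; exercise value = 0.0000 ≤ continuation, so V_uu = 0.0000
Node ud (S = 57.2): continuation = e^(−0.04)·[0.4816·0.0000 + 0.5184·24.2400] = 12.0728; exercise value = 12.8000 > continuation, so V_ud = 12.8000 (exercise)
Node dd (S = 35.2): continuation = e^(−0.04)·[0.4816·24.2400 + 0.5184·41.8400] = 32.0553; exercise value = 34.8000 > continuation, so V_dd = 34.8000 (exercise)
Node u (S = 71.5): continuation = e^(−0.04)·[0.4816·0.0000 + 0.5184·12.8000] = 6.3751; exercise value = 0.0000 ≤ continuation, so V_u = 6.3751
Node d (S = 44): continuation = e^(−0.04)·[0.4816·12.8000 + 0.5184·34.8000] = 23.2553; exercise value = 26.0000 > continuation, so V_d = 26.0000 (exercise)
Node 0 (S = 55): continuation = e^(−0.04)·[0.4816·6.3751 + 0.5184·26.0000] = 15.8993; exercise value = 15.0000 ≤ continuation, so V_0 = 15.8993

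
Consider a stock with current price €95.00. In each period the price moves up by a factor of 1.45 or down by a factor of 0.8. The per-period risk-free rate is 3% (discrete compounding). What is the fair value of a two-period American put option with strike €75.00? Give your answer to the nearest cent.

€5.59

Risk-neutral probability p = (1 + 0.03 − 0.8)/(1.45 − 0.8) = 0.2300/0.6500 = 0.3538
Terminal stock prices: S_uu = 199.7, S_ud = 110.2, S_dd = 60.8
Terminal payoffs (K − S): max(-124.7, 0) = 0, max(-35.2, 0) = 0, max(14.2, 0) = 14.2
Node u (S = 137.8): continuation = 1/1.03·[0.3538·0.0000 + 0.6462·0.0000] = 0.0000; exercise value = 0.0000 ≤ continuation, so V_u = 0.0000
Node d (S = 76): continuation = 1/1.03·[0.3538·0.0000 + 0.6462·14.2000] = 8.9081; exercise value = 0.0000 ≤ continuation, so V_d = 8.9081
Node 0 (S = 95): continuation = 1/1.03·[0.3538·0.0000 + 0.6462·8.9081] = 5.5884; exercise value = 0.0000 ≤ continuation, so V_0 = 5.5884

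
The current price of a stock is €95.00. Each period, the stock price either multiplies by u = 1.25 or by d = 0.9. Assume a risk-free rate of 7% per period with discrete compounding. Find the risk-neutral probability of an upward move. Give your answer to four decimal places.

Risk-neutral probability p = (1 + 0.07 − 0.9)/(1.25 − 0.9) = 0.1700/0.3500 = 0.4857

p = 0.4857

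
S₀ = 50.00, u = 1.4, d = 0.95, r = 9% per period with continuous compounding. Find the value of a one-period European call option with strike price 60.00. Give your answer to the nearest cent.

Risk-neutral probability p = (e^0.09 − 0.95)/(1.4 − 0.95) = 0.1442/0.4500 = 0.3204
Terminal stock prices: S_u = 70, S_d = 47.5
Terminal payoffs (S − K): max(10, 0) = 10, max(-12.5, 0) = 0
Node 0 (S = 50): V_0 = e^(−0.09)·[0.3204·10.0000 + 0.6796·0.0000] = 2.9281

2.93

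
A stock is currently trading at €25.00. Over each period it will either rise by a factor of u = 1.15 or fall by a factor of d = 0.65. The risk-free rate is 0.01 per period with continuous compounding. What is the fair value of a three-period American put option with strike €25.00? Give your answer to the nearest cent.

Risk-neutral probability p = (e^0.01 − 0.65)/(1.15 − 0.65) = 0.3601/0.5000 = 0.7201
Terminal stock prices: S_uuu = 38.02, S_uud = 21.49, S_udd = 12.15, S_ddd = 6.866
Terminal payoffs (K − S): max(-13.02, 0) = 0, max(3.509, 0) = 3.509, max(12.85, 0) = 12.85, max(18.13, 0) = 18.13
Node uu (S = 33.06): continuation = e^(−0.01)·[0.7201·0.0000 + 0.2799·3.5094] = 0.9725; exercise value = 0.0000 ≤ continuation, so V_uu = 0.9725
Node ud (S = 18.69): continuation = e^(−0.01)·[0.7201·3.5094 + 0.2799·12.8531] = 6.0637; exercise value = 6.3125 > continuation, so V_ud = 6.3125 (exercise)
Node dd (S = 10.56): continuation = e^(−0.01)·[0.7201·12.8531 + 0.2799·18.1344] = 14.1887; exercise value = 14.4375 > continuation, so V_dd = 14.4375 (exercise)
Node u (S = 28.75): continuation = e^(−0.01)·[0.7201·0.9725 + 0.2799·6.3125] = 2.4426; exercise value = 0.0000 ≤ continuation, so V_u = 2.4426
Node d (S = 16.25): continuation = e^(−0.01)·[0.7201·6.3125 + 0.2799·14.4375] = 8.5012; exercise value = 8.7500 > continuation, so V_d = 8.7500 (exercise)
Node 0 (S = 25): continuation = e^(−0.01)·[0.7201·2.4426 + 0.2799·8.7500] = 4.1662; exercise value = 0.0000 ≤ continuation, so V_0 = 4.1662

€4.17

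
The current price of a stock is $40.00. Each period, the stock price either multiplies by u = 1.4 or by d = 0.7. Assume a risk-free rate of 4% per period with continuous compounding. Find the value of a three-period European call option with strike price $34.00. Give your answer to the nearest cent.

$14.51

Risk-neutral probability p = (e^0.04 − 0.7)/(1.4 − 0.7) = 0.3408/0.7000 = 0.4869
Terminal stock prices: S_uuu = 109.8, S_uud = 54.88, S_udd = 27.44, S_ddd = 13.72
Terminal payoffs (S − K): max(75.76, 0) = 75.76, max(20.88, 0) = 20.88, max(-6.56, 0) = 0, max(-20.28, 0) = 0
Node uu (S = 78.4): V_uu = e^(−0.04)·[0.4869·75.7600 + 0.5131·20.8800] = 45.7332
Node ud (S = 39.2): V_ud = e^(−0.04)·[0.4869·20.8800 + 0.5131·0.0000] = 9.7673
Node dd (S = 19.6): V_dd = e^(−0.04)·[0.4869·0.0000 + 0.5131·0.0000] = 0.0000
Node u (S = 56): V_u = e^(−0.04)·[0.4869·45.7332 + 0.5131·9.7673] = 26.2085
Node d (S = 28): V_d = e^(−0.04)·[0.4869·9.7673 + 0.5131·0.0000] = 4.5690
Node 0 (S = 40): V_0 = e^(−0.04)·[0.4869·26.2085 + 0.5131·4.5690] = 14.5124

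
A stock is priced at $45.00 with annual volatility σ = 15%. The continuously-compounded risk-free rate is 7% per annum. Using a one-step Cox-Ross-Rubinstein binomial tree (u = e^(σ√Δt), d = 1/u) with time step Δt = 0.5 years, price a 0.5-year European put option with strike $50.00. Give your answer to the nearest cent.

$3.30

CRR parameters: u = e^(σ√Δt) = e^(0.15·√0.5) = 1.1119, d = 1/u = 0.8994
Per-period rate: rΔt = 0.07·0.5 = 0.035, so R = e^0.035 = 1.0356
Risk-neutral probability p = (e^0.035 − 0.8994)/(1.1119 − 0.8994) = 0.1363/0.2125 = 0.6411
Terminal stock prices: S_u = 50.04, S_d = 40.47
Terminal payoffs (K − S): max(-0.03529, 0) = 0, max(9.529, 0) = 9.529
Node 0 (S = 45): V_0 = e^(−0.035)·[0.6411·0.0000 + 0.3589·9.5286] = 3.3021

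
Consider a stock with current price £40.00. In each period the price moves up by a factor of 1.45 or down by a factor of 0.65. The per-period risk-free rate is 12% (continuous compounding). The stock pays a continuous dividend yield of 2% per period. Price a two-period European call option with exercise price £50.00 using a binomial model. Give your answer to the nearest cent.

£8.68

Per-period risk-free factor R = e^0.12 = 1.1275; dividend-adjusted growth = e^(0.12−0.02) = 1.1052.
Risk-neutral probability p = (1.1052 − 0.65)/(1.45 − 0.65) = 0.4552/0.8000 = 0.5690
Terminal stock prices: S_uu = 84.1, S_ud = 37.7, S_dd = 16.9
Terminal payoffs (S − K): max(34.1, 0) = 34.1, max(-12.3, 0) = 0, max(-33.1, 0) = 0
Node u (S = 58): V_u = e^(−0.12)·[0.5690·34.1000 + 0.4310·0.0000] = 17.2077
Node d (S = 26): V_d = e^(−0.12)·[0.5690·0.0000 + 0.4310·0.0000] = 0.0000
Node 0 (S = 40): V_0 = e^(−0.12)·[0.5690·17.2077 + 0.4310·0.0000] = 8.6835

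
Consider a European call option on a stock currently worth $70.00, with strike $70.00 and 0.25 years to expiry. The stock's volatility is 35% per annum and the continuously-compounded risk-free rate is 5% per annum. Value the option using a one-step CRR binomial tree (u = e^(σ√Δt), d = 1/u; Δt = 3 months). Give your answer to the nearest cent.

$6.51

CRR parameters: u = e^(σ√Δt) = e^(0.35·√0.25) = 1.1912, d = 1/u = 0.8395
Per-period rate: rΔt = 0.05·0.25 = 0.0125, so R = e^0.0125 = 1.0126
Risk-neutral probability p = (e^0.0125 − 0.8395)/(1.1912 − 0.8395) = 0.1731/0.3518 = 0.4921
Terminal stock prices: S_u = 83.39, S_d = 58.76
Terminal payoffs (S − K): max(13.39, 0) = 13.39, max(-11.24, 0) = 0
Node 0 (S = 70): V_0 = e^(−0.0125)·[0.4921·13.3872 + 0.5079·0.0000] = 6.5062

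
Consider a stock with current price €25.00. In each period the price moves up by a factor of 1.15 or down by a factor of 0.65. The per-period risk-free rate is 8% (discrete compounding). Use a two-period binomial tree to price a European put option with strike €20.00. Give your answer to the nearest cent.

Risk-neutral probability p = (1 + 0.08 − 0.65)/(1.15 − 0.65) = 0.4300/0.5000 = 0.8600
Terminal stock prices: S_uu = 33.06, S_ud = 18.69, S_dd = 10.56
Terminal payoffs (K − S): max(-13.06, 0) = 0, max(1.312, 0) = 1.312, max(9.437, 0) = 9.437
Node u (S = 28.75): V_u = 1/1.08·[0.8600·0.0000 + 0.1400·1.3125] = 0.1701
Node d (S = 16.25): V_d = 1/1.08·[0.8600·1.3125 + 0.1400·9.4375] = 2.2685
Node 0 (S = 25): V_0 = 1/1.08·[0.8600·0.1701 + 0.1400·2.2685] = 0.4295

€0.43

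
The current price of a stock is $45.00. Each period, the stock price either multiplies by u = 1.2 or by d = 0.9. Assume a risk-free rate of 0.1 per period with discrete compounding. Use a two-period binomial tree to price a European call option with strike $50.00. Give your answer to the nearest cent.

$5.44

Risk-neutral probability p = (1 + 0.1 − 0.9)/(1.2 − 0.9) = 0.2000/0.3000 = 0.6667
Terminal stock prices: S_uu = 64.8, S_ud = 48.6, S_dd = 36.45
Terminal payoffs (S − K): max(14.8, 0) = 14.8, max(-1.4, 0) = 0, max(-13.55, 0) = 0
Node u (S = 54): V_u = 1/1.1·[0.6667·14.8000 + 0.3333·0.0000] = 8.9697
Node d (S = 40.5): V_d = 1/1.1·[0.6667·0.0000 + 0.3333·0.0000] = 0.0000
Node 0 (S = 45): V_0 = 1/1.1·[0.6667·8.9697 + 0.3333·0.0000] = 5.4362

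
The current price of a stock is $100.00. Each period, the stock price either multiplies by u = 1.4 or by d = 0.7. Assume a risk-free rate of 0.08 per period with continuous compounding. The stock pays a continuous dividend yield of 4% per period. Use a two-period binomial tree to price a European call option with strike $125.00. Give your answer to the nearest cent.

Per-period risk-free factor R = e^0.08 = 1.0833; dividend-adjusted growth = e^(0.08−0.04) = 1.0408.
Risk-neutral probability p = (1.0408 − 0.7)/(1.4 − 0.7) = 0.3408/0.7000 = 0.4869
Terminal stock prices: S_uu = 196, S_ud = 98, S_dd = 49
Terminal payoffs (S − K): max(71, 0) = 71, max(-27, 0) = 0, max(-76, 0) = 0
Node u (S = 140): V_u = e^(−0.08)·[0.4869·71.0000 + 0.5131·0.0000] = 31.9102
Node d (S = 70): V_d = e^(−0.08)·[0.4869·0.0000 + 0.5131·0.0000] = 0.0000
Node 0 (S = 100): V_0 = e^(−0.08)·[0.4869·31.9102 + 0.5131·0.0000] = 14.3417

$14.34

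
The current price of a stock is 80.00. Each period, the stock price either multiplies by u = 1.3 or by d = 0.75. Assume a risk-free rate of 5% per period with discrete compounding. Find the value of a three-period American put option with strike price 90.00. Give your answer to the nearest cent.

Risk-neutral probability p = (1 + 0.05 − 0.75)/(1.3 − 0.75) = 0.3000/0.5500 = 0.5455
Terminal stock prices: S_uuu = 175.8, S_uud = 101.4, S_udd = 58.5, S_ddd = 33.75
Terminal payoffs (K − S): max(-85.76, 0) = 0, max(-11.4, 0) = 0, max(31.5, 0) = 31.5, max(56.25, 0) = 56.25
Node uu (S = 135.2): continuation = 1/1.05·[0.5455·0.0000 + 0.4545·0.0000] = 0.0000; exercise value = 0.0000 ≤ continuation, so V_uu = 0.0000
Node ud (S = 78): continuation = 1/1.05·[0.5455·0.0000 + 0.4545·31.5000] = 13.6364; exercise value = 12.0000 ≤ continuation, so V_ud = 13.6364
Node dd (S = 45): continuation = 1/1.05·[0.5455·31.5000 + 0.4545·56.2500] = 40.7143; exercise value = 45.0000 > continuation, so V_dd = 45.0000 (exercise)
Node u (S = 104): continuation = 1/1.05·[0.5455·0.0000 + 0.4545·13.6364] = 5.9032; exercise value = 0.0000 ≤ continuation, so V_u = 5.9032
Node d (S = 60): continuation = 1/1.05·[0.5455·13.6364 + 0.4545·45.0000] = 26.5643; exercise value = 30.0000 > continuation, so V_d = 30.0000 (exercise)
Node 0 (S = 80): continuation = 1/1.05·[0.5455·5.9032 + 0.4545·30.0000] = 16.0536; exercise value = 10.0000 ≤ continuation, so V_0 = 16.0536

16.05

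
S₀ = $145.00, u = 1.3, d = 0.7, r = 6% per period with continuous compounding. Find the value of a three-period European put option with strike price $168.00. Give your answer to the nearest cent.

Risk-neutral probability p = (e^0.06 − 0.7)/(1.3 − 0.7) = 0.3618/0.6000 = 0.6031
Terminal stock prices: S_uuu = 318.6, S_uud = 171.5, S_udd = 92.36, S_ddd = 49.73
Terminal payoffs (K − S): max(-150.6, 0) = 0, max(-3.535, 0) = 0, max(75.64, 0) = 75.64, max(118.3, 0) = 118.3
Node uu (S = 245.1): V_uu = e^(−0.06)·[0.6031·0.0000 + 0.3969·0.0000] = 0.0000
Node ud (S = 131.9): V_ud = e^(−0.06)·[0.6031·0.0000 + 0.3969·75.6350] = 28.2741
Node dd (S = 71.05): V_dd = e^(−0.06)·[0.6031·75.6350 + 0.3969·118.2650] = 87.1664
Node u (S = 188.5): V_u = e^(−0.06)·[0.6031·0.0000 + 0.3969·28.2741] = 10.5695
Node d (S = 101.5): V_d = e^(−0.06)·[0.6031·28.2741 + 0.3969·87.1664] = 48.6429
Node 0 (S = 145): V_0 = e^(−0.06)·[0.6031·10.5695 + 0.3969·48.6429] = 24.1867

$24.19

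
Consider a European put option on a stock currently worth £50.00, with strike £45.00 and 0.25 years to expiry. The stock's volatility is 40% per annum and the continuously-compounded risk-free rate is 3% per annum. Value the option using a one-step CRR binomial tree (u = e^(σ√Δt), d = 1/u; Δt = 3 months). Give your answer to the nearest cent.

£2.14

CRR parameters: u = e^(σ√Δt) = e^(0.4·√0.25) = 1.2214, d = 1/u = 0.8187
Per-period rate: rΔt = 0.03·0.25 = 0.0075, so R = e^0.0075 = 1.0075
Risk-neutral probability p = (e^0.0075 − 0.8187)/(1.2214 − 0.8187) = 0.1888/0.4027 = 0.4689
Terminal stock prices: S_u = 61.07, S_d = 40.94
Terminal payoffs (K − S): max(-16.07, 0) = 0, max(4.063, 0) = 4.063
Node 0 (S = 50): V_0 = e^(−0.0075)·[0.4689·0.0000 + 0.5311·4.0635] = 2.1421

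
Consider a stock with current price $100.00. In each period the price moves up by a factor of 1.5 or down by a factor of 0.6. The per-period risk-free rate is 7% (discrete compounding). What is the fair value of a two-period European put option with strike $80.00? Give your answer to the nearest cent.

Risk-neutral probability p = (1 + 0.07 − 0.6)/(1.5 − 0.6) = 0.4700/0.9000 = 0.5222
Terminal stock prices: S_uu = 225, S_ud = 90, S_dd = 36
Terminal payoffs (K − S): max(-145, 0) = 0, max(-10, 0) = 0, max(44, 0) = 44
Node u (S = 150): V_u = 1/1.07·[0.5222·0.0000 + 0.4778·0.0000] = 0.0000
Node d (S = 60): V_d = 1/1.07·[0.5222·0.0000 + 0.4778·44.0000] = 19.6469
Node 0 (S = 100): V_0 = 1/1.07·[0.5222·0.0000 + 0.4778·19.6469] = 8.7728

$8.77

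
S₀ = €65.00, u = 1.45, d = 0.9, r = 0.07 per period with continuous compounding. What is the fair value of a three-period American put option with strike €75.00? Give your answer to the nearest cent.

Risk-neutral probability p = (e^0.07 − 0.9)/(1.45 − 0.9) = 0.1725/0.5500 = 0.3137
Terminal stock prices: S_uuu = 198.2, S_uud = 123, S_udd = 76.34, S_ddd = 47.39
Terminal payoffs (K − S): max(-123.2, 0) = 0, max(-48, 0) = 0, max(-1.343, 0) = 0, max(27.61, 0) = 27.61
Node uu (S = 136.7): continuation = e^(−0.07)·[0.3137·0.0000 + 0.6863·0.0000] = 0.0000; exercise value = 0.0000 ≤ continuation, so V_uu = 0.0000
Node ud (S = 84.83): continuation = e^(−0.07)·[0.3137·0.0000 + 0.6863·0.0000] = 0.0000; exercise value = 0.0000 ≤ continuation, so V_ud = 0.0000
Node dd (S = 52.65): continuation = e^(−0.07)·[0.3137·0.0000 + 0.6863·27.6150] = 17.6721; exercise value = 22.3500 > continuation, so V_dd = 22.3500 (exercise)
Node u (S = 94.25): continuation = e^(−0.07)·[0.3137·0.0000 + 0.6863·0.0000] = 0.0000; exercise value = 0.0000 ≤ continuation, so V_u = 0.0000
Node d (S = 58.5): continuation = e^(−0.07)·[0.3137·0.0000 + 0.6863·22.3500] = 14.3028; exercise value = 16.5000 > continuation, so V_d = 16.5000 (exercise)
Node 0 (S = 65): continuation = e^(−0.07)·[0.3137·0.0000 + 0.6863·16.5000] = 10.5591; exercise value = 10.0000 ≤ continuation, so V_0 = 10.5591

€10.56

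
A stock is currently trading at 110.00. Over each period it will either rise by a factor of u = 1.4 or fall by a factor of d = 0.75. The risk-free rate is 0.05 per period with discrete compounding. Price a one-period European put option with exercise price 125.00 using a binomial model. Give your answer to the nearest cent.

Risk-neutral probability p = (1 + 0.05 − 0.75)/(1.4 − 0.75) = 0.3000/0.6500 = 0.4615
Terminal stock prices: S_u = 154, S_d = 82.5
Terminal payoffs (K − S): max(-29, 0) = 0, max(42.5, 0) = 42.5
Node 0 (S = 110): V_0 = 1/1.05·[0.4615·0.0000 + 0.5385·42.5000] = 21.7949

21.79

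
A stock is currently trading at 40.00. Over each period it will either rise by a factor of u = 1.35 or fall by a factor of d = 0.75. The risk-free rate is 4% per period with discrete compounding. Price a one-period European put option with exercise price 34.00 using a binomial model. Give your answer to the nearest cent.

Risk-neutral probability p = (1 + 0.04 − 0.75)/(1.35 − 0.75) = 0.2900/0.6000 = 0.4833
Terminal stock prices: S_u = 54, S_d = 30
Terminal payoffs (K − S): max(-20, 0) = 0, max(4, 0) = 4
Node 0 (S = 40): V_0 = 1/1.04·[0.4833·0.0000 + 0.5167·4.0000] = 1.9872

1.99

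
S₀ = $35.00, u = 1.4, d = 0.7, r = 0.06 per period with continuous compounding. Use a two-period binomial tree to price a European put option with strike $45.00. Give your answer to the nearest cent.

Risk-neutral probability p = (e^0.06 − 0.7)/(1.4 − 0.7) = 0.3618/0.7000 = 0.5169
Terminal stock prices: S_uu = 68.6, S_ud = 34.3, S_dd = 17.15
Terminal payoffs (K − S): max(-23.6, 0) = 0, max(10.7, 0) = 10.7, max(27.85, 0) = 27.85
Node u (S = 49): V_u = e^(−0.06)·[0.5169·0.0000 + 0.4831·10.7000] = 4.8680
Node d (S = 24.5): V_d = e^(−0.06)·[0.5169·10.7000 + 0.4831·27.8500] = 17.8794
Node 0 (S = 35): V_0 = e^(−0.06)·[0.5169·4.8680 + 0.4831·17.8794] = 10.5042

$10.50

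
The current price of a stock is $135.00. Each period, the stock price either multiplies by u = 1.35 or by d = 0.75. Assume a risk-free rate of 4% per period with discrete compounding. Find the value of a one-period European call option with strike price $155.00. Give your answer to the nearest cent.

Risk-neutral probability p = (1 + 0.04 − 0.75)/(1.35 − 0.75) = 0.2900/0.6000 = 0.4833
Terminal stock prices: S_u = 182.2, S_d = 101.2
Terminal payoffs (S − K): max(27.25, 0) = 27.25, max(-53.75, 0) = 0
Node 0 (S = 135): V_0 = 1/1.04·[0.4833·27.2500 + 0.5167·0.0000] = 12.6643

$12.66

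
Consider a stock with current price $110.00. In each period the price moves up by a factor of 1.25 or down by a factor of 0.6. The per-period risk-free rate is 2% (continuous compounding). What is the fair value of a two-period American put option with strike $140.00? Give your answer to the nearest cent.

Risk-neutral probability p = (e^0.02 − 0.6)/(1.25 − 0.6) = 0.4202/0.6500 = 0.6465
Terminal stock prices: S_uu = 171.9, S_ud = 82.5, S_dd = 39.6
Terminal payoffs (K − S): max(-31.88, 0) = 0, max(57.5, 0) = 57.5, max(100.4, 0) = 100.4
Node u (S = 137.5): continuation = e^(−0.02)·[0.6465·0.0000 + 0.3535·57.5000] = 19.9258; exercise value = 2.5000 ≤ continuation, so V_u = 19.9258
Node d (S = 66): continuation = e^(−0.02)·[0.6465·57.5000 + 0.3535·100.4000] = 71.2278; exercise value = 74.0000 > continuation, so V_d = 74.0000 (exercise)
Node 0 (S = 110): continuation = e^(−0.02)·[0.6465·19.9258 + 0.3535·74.0000] = 38.2699; exercise value = 30.0000 ≤ continuation, so V_0 = 38.2699

$38.27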